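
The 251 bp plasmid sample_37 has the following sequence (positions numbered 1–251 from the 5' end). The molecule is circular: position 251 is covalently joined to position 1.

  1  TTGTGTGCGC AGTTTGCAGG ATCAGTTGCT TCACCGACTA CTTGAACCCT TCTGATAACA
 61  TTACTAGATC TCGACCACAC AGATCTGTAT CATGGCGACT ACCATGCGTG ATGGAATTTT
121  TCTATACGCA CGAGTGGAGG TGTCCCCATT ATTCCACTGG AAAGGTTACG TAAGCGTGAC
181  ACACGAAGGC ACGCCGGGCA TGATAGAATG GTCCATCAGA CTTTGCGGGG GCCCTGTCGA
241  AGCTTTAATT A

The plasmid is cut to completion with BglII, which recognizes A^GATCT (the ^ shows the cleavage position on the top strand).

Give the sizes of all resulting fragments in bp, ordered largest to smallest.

236, 15 bp

BglII sites (AGATCT) start at positions 66, 81.
BglII cuts after the first base of each site, so after positions 66, 81.
Circular molecule, 2 cuts → 2 fragments:
  67–81 → 15 bp
  82–251 then 1–66 → 170 + 66 = 236 bp
Sorted largest to smallest: 236, 15 bp.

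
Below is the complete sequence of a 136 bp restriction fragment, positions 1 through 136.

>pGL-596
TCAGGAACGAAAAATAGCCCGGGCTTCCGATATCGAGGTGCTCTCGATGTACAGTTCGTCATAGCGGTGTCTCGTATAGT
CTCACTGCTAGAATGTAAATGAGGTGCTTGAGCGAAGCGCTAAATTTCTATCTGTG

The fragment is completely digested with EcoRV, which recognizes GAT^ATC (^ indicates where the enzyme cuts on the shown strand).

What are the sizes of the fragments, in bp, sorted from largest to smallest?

105, 31 bp

The EcoRV site (GATATC) starts at position 29.
EcoRV cuts after base 3 of each site, so after position 31.
Linear molecule, 1 cut → 2 fragments:
  1–31 → 31 bp
  32–136 → 105 bp
Sorted largest to smallest: 105, 31 bp.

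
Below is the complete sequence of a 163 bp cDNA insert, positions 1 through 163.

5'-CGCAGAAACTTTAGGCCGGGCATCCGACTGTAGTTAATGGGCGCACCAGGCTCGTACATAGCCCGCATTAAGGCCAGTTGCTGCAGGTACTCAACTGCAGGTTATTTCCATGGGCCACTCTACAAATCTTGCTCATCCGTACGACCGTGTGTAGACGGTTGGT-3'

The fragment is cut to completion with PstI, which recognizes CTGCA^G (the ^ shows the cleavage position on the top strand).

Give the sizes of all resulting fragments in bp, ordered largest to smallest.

85, 64, 14 bp

PstI sites (CTGCAG) start at positions 81, 95.
PstI cuts after base 5 of each site (before the last base), so after positions 85, 99.
Linear molecule, 2 cuts → 3 fragments:
  1–85 → 85 bp
  86–99 → 14 bp
  100–163 → 64 bp
Sorted largest to smallest: 85, 64, 14 bp.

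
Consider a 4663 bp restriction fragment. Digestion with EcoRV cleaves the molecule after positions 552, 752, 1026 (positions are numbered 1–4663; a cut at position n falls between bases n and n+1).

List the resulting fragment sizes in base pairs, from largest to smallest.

3637, 552, 274, 200 bp

Linear molecule, 3 cuts → 4 fragments:
  552 − 0 = 552 bp
  752 − 552 = 200 bp
  1026 − 752 = 274 bp
  4663 − 1026 = 3637 bp
Sorted largest to smallest: 3637, 552, 274, 200 bp.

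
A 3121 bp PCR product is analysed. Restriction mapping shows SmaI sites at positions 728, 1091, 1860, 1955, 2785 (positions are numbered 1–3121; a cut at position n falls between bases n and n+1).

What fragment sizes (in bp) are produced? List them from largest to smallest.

Linear molecule, 5 cuts → 6 fragments:
  728 − 0 = 728 bp
  1091 − 728 = 363 bp
  1860 − 1091 = 769 bp
  1955 − 1860 = 95 bp
  2785 − 1955 = 830 bp
  3121 − 2785 = 336 bp
Sorted largest to smallest: 830, 769, 728, 363, 336, 95 bp.

830, 769, 728, 363, 336, 95 bp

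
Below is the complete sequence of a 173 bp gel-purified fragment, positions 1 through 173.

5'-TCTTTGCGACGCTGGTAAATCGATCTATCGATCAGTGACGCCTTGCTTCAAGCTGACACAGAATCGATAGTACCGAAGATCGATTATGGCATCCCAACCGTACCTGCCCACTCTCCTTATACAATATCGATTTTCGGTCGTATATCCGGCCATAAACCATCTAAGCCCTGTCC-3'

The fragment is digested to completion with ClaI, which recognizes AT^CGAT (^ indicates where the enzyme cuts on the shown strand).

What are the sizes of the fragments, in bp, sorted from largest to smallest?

ClaI sites (ATCGAT) start at positions 19, 27, 63, 79, 126.
ClaI cuts after base 2 of each site, so after positions 20, 28, 64, 80, 127.
Linear molecule, 5 cuts → 6 fragments:
  1–20 → 20 bp
  21–28 → 8 bp
  29–64 → 36 bp
  65–80 → 16 bp
  81–127 → 47 bp
  128–173 → 46 bp
Sorted largest to smallest: 47, 46, 36, 20, 16, 8 bp.

47, 46, 36, 20, 16, 8 bp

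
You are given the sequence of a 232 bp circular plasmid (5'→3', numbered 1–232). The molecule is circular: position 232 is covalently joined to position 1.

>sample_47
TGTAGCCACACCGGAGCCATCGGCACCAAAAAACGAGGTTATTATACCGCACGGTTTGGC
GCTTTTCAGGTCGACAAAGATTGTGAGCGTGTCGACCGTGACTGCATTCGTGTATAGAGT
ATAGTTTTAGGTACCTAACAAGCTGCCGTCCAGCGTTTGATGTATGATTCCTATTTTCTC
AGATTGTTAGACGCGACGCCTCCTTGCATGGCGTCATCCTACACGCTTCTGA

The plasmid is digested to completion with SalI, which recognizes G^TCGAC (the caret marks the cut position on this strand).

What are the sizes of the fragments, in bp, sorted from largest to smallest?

211, 21 bp

SalI sites (GTCGAC) start at positions 70, 91.
SalI cuts after the first base of each site, so after positions 70, 91.
Circular molecule, 2 cuts → 2 fragments:
  71–91 → 21 bp
  92–232 then 1–70 → 141 + 70 = 211 bp
Sorted largest to smallest: 211, 21 bp.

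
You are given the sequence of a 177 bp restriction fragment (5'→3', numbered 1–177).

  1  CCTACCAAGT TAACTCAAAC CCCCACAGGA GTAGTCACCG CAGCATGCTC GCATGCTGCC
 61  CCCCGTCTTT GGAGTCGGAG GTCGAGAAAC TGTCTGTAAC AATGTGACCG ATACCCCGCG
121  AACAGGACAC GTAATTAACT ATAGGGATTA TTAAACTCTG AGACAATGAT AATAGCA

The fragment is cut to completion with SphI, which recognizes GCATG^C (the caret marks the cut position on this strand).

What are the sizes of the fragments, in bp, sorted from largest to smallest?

122, 47, 8 bp

SphI sites (GCATGC) start at positions 43, 51.
SphI cuts after base 5 of each site (before the last base), so after positions 47, 55.
Linear molecule, 2 cuts → 3 fragments:
  1–47 → 47 bp
  48–55 → 8 bp
  56–177 → 122 bp
Sorted largest to smallest: 122, 47, 8 bp.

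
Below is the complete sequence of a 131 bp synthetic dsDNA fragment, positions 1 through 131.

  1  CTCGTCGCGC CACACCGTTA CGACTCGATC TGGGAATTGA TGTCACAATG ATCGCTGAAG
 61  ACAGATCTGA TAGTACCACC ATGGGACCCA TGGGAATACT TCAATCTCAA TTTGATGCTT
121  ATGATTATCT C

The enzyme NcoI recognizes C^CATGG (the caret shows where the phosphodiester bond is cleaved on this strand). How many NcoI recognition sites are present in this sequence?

2

CCATGG occurs starting at positions 79, 88.
NcoI cuts at 2 sites.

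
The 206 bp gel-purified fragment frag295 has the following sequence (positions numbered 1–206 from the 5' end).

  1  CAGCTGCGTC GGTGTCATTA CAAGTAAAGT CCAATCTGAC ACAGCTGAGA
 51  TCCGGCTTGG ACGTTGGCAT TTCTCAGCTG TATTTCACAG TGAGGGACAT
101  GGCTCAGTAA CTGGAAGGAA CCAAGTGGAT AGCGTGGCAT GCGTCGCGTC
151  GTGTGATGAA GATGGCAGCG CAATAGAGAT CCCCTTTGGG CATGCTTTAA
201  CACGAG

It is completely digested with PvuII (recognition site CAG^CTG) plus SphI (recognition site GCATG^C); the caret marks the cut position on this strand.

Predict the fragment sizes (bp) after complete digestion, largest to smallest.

PvuII sites (CAGCTG) start at positions 1, 42, 75.
PvuII cuts after base 3 of each site, so after positions 3, 44, 77.
SphI sites (GCATGC) start at positions 137, 190.
SphI cuts after base 5 of each site (before the last base), so after positions 141, 194.
Combined cut positions: 3, 44, 77, 141, 194.
Linear molecule, 5 cuts → 6 fragments:
  1–3 → 3 bp
  4–44 → 41 bp
  45–77 → 33 bp
  78–141 → 64 bp
  142–194 → 53 bp
  195–206 → 12 bp
Sorted largest to smallest: 64, 53, 41, 33, 12, 3 bp.

64, 53, 41, 33, 12, 3 bp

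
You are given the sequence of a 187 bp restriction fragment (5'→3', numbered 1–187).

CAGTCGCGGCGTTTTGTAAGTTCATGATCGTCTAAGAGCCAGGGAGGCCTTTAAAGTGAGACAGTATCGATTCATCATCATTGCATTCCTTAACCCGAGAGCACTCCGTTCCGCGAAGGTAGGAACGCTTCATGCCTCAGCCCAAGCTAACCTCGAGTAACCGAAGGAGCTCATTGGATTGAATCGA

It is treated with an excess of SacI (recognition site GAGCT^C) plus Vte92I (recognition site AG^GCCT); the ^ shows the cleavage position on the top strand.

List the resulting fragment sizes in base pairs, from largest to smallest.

The SacI site (GAGCTC) starts at position 167.
SacI cuts after base 5 of each site (before the last base), so after position 171.
The Vte92I site (AGGCCT) starts at position 45.
Vte92I cuts after base 2 of each site, so after position 46.
Combined cut positions: 46, 171.
Linear molecule, 2 cuts → 3 fragments:
  1–46 → 46 bp
  47–171 → 125 bp
  172–187 → 16 bp
Sorted largest to smallest: 125, 46, 16 bp.

125, 46, 16 bp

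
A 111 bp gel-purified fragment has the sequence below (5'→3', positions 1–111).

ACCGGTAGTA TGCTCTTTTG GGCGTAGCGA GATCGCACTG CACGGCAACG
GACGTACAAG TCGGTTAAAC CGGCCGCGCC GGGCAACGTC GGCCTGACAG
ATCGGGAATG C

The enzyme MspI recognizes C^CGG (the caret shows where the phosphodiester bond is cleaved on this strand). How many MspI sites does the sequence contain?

CCGG occurs starting at positions 2, 70, 79.
MspI cuts at 3 sites.

3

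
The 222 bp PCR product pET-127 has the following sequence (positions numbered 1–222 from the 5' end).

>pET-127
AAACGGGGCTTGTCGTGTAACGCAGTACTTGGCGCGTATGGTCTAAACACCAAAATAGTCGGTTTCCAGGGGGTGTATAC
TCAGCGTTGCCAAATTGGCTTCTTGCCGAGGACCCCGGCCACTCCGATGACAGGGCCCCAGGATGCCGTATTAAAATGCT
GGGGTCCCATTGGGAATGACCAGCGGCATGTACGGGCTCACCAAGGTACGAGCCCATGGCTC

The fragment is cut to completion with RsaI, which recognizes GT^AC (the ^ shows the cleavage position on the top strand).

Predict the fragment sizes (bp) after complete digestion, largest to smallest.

165, 26, 16, 15 bp

RsaI sites (GTAC) start at positions 25, 190, 206.
RsaI cuts after base 2 of each site, so after positions 26, 191, 207.
Linear molecule, 3 cuts → 4 fragments:
  1–26 → 26 bp
  27–191 → 165 bp
  192–207 → 16 bp
  208–222 → 15 bp
Sorted largest to smallest: 165, 26, 16, 15 bp.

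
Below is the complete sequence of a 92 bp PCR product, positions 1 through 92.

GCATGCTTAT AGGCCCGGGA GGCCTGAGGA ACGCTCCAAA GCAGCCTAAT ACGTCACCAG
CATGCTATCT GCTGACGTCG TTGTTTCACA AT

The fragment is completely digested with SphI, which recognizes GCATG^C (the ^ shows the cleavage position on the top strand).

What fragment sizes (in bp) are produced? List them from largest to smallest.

SphI sites (GCATGC) start at positions 1, 60.
SphI cuts after base 5 of each site (before the last base), so after positions 5, 64.
Linear molecule, 2 cuts → 3 fragments:
  1–5 → 5 bp
  6–64 → 59 bp
  65–92 → 28 bp
Sorted largest to smallest: 59, 28, 5 bp.

59, 28, 5 bp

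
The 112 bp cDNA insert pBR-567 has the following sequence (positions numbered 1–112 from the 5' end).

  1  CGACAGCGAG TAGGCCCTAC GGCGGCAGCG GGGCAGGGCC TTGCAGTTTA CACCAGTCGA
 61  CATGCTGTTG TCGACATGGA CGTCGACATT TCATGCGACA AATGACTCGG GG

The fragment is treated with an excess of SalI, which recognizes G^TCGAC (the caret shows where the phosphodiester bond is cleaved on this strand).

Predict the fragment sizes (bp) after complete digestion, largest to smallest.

56, 30, 14, 12 bp

SalI sites (GTCGAC) start at positions 56, 70, 82.
SalI cuts after the first base of each site, so after positions 56, 70, 82.
Linear molecule, 3 cuts → 4 fragments:
  1–56 → 56 bp
  57–70 → 14 bp
  71–82 → 12 bp
  83–112 → 30 bp
Sorted largest to smallest: 56, 30, 14, 12 bp.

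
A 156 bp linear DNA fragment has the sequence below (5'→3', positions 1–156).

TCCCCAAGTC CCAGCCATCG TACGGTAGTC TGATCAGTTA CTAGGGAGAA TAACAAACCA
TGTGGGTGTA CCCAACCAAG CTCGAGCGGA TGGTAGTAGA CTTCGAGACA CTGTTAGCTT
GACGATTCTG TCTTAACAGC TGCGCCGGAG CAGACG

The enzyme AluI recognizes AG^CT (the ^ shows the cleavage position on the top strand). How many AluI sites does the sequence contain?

AGCT occurs starting at positions 79, 116, 138.
AluI cuts at 3 sites.

3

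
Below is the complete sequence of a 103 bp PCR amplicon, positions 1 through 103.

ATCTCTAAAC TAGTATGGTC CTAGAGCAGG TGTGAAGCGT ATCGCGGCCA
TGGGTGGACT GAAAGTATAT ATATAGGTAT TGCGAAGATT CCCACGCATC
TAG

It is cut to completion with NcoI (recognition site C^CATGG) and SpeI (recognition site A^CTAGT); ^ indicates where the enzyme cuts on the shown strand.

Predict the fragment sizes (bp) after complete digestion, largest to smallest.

55, 39, 9 bp

The NcoI site (CCATGG) starts at position 48.
NcoI cuts after the first base of each site, so after position 48.
The SpeI site (ACTAGT) starts at position 9.
SpeI cuts after the first base of each site, so after position 9.
Combined cut positions: 9, 48.
Linear molecule, 2 cuts → 3 fragments:
  1–9 → 9 bp
  10–48 → 39 bp
  49–103 → 55 bp
Sorted largest to smallest: 55, 39, 9 bp.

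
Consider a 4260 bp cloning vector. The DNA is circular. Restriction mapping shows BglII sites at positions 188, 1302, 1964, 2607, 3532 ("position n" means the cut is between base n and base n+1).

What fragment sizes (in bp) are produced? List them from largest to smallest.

1114, 925, 916, 662, 643 bp

Circular molecule, 5 cuts → 5 fragments:
  1302 − 188 = 1114 bp
  1964 − 1302 = 662 bp
  2607 − 1964 = 643 bp
  3532 − 2607 = 925 bp
  wrap: 4260 − 3532 + 188 = 916 bp
Sorted largest to smallest: 1114, 925, 916, 662, 643 bp.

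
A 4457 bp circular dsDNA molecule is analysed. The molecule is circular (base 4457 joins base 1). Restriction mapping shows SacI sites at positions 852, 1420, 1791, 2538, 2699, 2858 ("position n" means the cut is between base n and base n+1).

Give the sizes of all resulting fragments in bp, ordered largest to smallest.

Circular molecule, 6 cuts → 6 fragments:
  1420 − 852 = 568 bp
  1791 − 1420 = 371 bp
  2538 − 1791 = 747 bp
  2699 − 2538 = 161 bp
  2858 − 2699 = 159 bp
  wrap: 4457 − 2858 + 852 = 2451 bp
Sorted largest to smallest: 2451, 747, 568, 371, 161, 159 bp.

2451, 747, 568, 371, 161, 159 bp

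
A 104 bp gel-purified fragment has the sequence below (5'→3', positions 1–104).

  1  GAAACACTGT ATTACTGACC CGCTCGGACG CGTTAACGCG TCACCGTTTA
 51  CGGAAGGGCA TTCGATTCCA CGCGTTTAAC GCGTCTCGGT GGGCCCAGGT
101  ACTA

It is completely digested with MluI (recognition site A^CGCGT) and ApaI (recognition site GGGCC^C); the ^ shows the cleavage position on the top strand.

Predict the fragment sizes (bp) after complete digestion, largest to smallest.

MluI sites (ACGCGT) start at positions 28, 36, 70, 79.
MluI cuts after the first base of each site, so after positions 28, 36, 70, 79.
The ApaI site (GGGCCC) starts at position 91.
ApaI cuts after base 5 of each site (before the last base), so after position 95.
Combined cut positions: 28, 36, 70, 79, 95.
Linear molecule, 5 cuts → 6 fragments:
  1–28 → 28 bp
  29–36 → 8 bp
  37–70 → 34 bp
  71–79 → 9 bp
  80–95 → 16 bp
  96–104 → 9 bp
Sorted largest to smallest: 34, 28, 16, 9, 9, 8 bp.

34, 28, 16, 9, 9, 8 bp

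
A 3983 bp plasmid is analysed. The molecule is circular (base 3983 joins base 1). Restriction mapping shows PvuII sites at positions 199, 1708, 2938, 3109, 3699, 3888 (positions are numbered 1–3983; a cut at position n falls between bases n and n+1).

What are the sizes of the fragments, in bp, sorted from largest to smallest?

Circular molecule, 6 cuts → 6 fragments:
  1708 − 199 = 1509 bp
  2938 − 1708 = 1230 bp
  3109 − 2938 = 171 bp
  3699 − 3109 = 590 bp
  3888 − 3699 = 189 bp
  wrap: 3983 − 3888 + 199 = 294 bp
Sorted largest to smallest: 1509, 1230, 590, 294, 189, 171 bp.

1509, 1230, 590, 294, 189, 171 bp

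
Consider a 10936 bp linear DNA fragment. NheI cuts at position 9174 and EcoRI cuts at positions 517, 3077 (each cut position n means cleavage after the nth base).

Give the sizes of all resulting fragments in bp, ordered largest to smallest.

Combined cut positions (sorted): 517, 3077, 9174.
Linear molecule, 3 cuts → 4 fragments:
  517 − 0 = 517 bp
  3077 − 517 = 2560 bp
  9174 − 3077 = 6097 bp
  10936 − 9174 = 1762 bp
Sorted largest to smallest: 6097, 2560, 1762, 517 bp.

6097, 2560, 1762, 517 bp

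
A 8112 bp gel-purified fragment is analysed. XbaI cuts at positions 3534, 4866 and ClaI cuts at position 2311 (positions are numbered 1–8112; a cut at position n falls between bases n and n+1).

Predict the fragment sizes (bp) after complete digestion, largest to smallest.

3246, 2311, 1332, 1223 bp

Combined cut positions (sorted): 2311, 3534, 4866.
Linear molecule, 3 cuts → 4 fragments:
  2311 − 0 = 2311 bp
  3534 − 2311 = 1223 bp
  4866 − 3534 = 1332 bp
  8112 − 4866 = 3246 bp
Sorted largest to smallest: 3246, 2311, 1332, 1223 bp.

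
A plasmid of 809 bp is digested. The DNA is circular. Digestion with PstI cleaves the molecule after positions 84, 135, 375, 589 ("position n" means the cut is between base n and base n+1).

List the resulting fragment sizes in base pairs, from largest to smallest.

304, 240, 214, 51 bp

Circular molecule, 4 cuts → 4 fragments:
  135 − 84 = 51 bp
  375 − 135 = 240 bp
  589 − 375 = 214 bp
  wrap: 809 − 589 + 84 = 304 bp
Sorted largest to smallest: 304, 240, 214, 51 bp.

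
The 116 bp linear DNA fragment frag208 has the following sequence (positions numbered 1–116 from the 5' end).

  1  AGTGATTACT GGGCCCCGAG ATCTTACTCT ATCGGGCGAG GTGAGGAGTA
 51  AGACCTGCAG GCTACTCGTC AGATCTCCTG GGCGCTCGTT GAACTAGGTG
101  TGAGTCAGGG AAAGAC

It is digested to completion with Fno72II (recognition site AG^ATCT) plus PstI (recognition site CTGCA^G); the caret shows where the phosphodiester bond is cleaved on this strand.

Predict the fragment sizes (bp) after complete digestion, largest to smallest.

44, 39, 20, 13 bp

Fno72II sites (AGATCT) start at positions 19, 71.
Fno72II cuts after base 2 of each site, so after positions 20, 72.
The PstI site (CTGCAG) starts at position 55.
PstI cuts after base 5 of each site (before the last base), so after position 59.
Combined cut positions: 20, 59, 72.
Linear molecule, 3 cuts → 4 fragments:
  1–20 → 20 bp
  21–59 → 39 bp
  60–72 → 13 bp
  73–116 → 44 bp
Sorted largest to smallest: 44, 39, 20, 13 bp.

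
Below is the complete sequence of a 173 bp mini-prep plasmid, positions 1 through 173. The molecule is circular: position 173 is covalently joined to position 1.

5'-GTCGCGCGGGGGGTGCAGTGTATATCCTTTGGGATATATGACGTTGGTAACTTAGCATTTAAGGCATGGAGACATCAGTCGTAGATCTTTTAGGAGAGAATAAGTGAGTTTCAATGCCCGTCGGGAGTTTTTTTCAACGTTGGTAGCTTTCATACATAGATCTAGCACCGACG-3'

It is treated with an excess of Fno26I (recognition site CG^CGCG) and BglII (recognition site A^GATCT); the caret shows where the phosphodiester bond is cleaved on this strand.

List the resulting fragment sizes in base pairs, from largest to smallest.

The Fno26I site (CGCGCG) starts at position 3.
Fno26I cuts after base 2 of each site, so after position 4.
BglII sites (AGATCT) start at positions 83, 158.
BglII cuts after the first base of each site, so after positions 83, 158.
Combined cut positions: 4, 83, 158.
Circular molecule, 3 cuts → 3 fragments:
  5–83 → 79 bp
  84–158 → 75 bp
  159–173 then 1–4 → 15 + 4 = 19 bp
Sorted largest to smallest: 79, 75, 19 bp.

79, 75, 19 bp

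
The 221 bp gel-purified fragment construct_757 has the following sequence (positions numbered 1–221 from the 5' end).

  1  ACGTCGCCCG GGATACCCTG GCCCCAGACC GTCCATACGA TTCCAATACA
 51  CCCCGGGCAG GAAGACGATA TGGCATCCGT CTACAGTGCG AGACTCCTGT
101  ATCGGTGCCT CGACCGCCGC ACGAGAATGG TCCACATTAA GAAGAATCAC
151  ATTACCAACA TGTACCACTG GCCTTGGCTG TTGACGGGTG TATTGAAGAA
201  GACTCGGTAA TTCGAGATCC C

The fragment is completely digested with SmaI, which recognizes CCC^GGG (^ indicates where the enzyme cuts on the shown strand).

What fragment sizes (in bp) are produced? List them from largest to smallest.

SmaI sites (CCCGGG) start at positions 7, 52.
SmaI cuts after base 3 of each site, so after positions 9, 54.
Linear molecule, 2 cuts → 3 fragments:
  1–9 → 9 bp
  10–54 → 45 bp
  55–221 → 167 bp
Sorted largest to smallest: 167, 45, 9 bp.

167, 45, 9 bp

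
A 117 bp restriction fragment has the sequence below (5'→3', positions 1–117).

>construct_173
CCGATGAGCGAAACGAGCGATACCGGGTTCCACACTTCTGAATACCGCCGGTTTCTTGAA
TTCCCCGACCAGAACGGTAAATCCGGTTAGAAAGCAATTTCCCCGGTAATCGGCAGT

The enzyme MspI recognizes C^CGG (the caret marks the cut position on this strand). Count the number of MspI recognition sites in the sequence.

CCGG occurs starting at positions 23, 48, 83, 103.
MspI cuts at 4 sites.

4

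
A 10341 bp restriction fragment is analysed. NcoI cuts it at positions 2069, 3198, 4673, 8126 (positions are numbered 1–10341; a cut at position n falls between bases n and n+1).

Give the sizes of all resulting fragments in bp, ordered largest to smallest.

3453, 2215, 2069, 1475, 1129 bp

Linear molecule, 4 cuts → 5 fragments:
  2069 − 0 = 2069 bp
  3198 − 2069 = 1129 bp
  4673 − 3198 = 1475 bp
  8126 − 4673 = 3453 bp
  10341 − 8126 = 2215 bp
Sorted largest to smallest: 3453, 2215, 2069, 1475, 1129 bp.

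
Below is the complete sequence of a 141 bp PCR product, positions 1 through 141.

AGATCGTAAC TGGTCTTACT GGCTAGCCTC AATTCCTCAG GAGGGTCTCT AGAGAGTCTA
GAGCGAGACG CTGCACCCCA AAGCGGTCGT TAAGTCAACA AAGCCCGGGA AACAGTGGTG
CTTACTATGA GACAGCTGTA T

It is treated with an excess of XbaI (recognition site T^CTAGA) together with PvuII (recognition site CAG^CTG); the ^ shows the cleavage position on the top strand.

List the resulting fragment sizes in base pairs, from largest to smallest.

78, 48, 9, 6 bp

XbaI sites (TCTAGA) start at positions 48, 57.
XbaI cuts after the first base of each site, so after positions 48, 57.
The PvuII site (CAGCTG) starts at position 133.
PvuII cuts after base 3 of each site, so after position 135.
Combined cut positions: 48, 57, 135.
Linear molecule, 3 cuts → 4 fragments:
  1–48 → 48 bp
  49–57 → 9 bp
  58–135 → 78 bp
  136–141 → 6 bp
Sorted largest to smallest: 78, 48, 9, 6 bp.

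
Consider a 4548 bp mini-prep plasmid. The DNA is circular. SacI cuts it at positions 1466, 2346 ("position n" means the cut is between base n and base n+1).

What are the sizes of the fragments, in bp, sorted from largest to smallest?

3668, 880 bp

Circular molecule, 2 cuts → 2 fragments:
  2346 − 1466 = 880 bp
  wrap: 4548 − 2346 + 1466 = 3668 bp
Sorted largest to smallest: 3668, 880 bp.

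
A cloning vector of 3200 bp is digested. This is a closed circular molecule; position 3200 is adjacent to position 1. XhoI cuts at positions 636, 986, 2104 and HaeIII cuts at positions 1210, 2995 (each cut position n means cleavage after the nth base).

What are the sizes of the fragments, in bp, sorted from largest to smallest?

Combined cut positions (sorted): 636, 986, 1210, 2104, 2995.
Circular molecule, 5 cuts → 5 fragments:
  986 − 636 = 350 bp
  1210 − 986 = 224 bp
  2104 − 1210 = 894 bp
  2995 − 2104 = 891 bp
  wrap: 3200 − 2995 + 636 = 841 bp
Sorted largest to smallest: 894, 891, 841, 350, 224 bp.

894, 891, 841, 350, 224 bp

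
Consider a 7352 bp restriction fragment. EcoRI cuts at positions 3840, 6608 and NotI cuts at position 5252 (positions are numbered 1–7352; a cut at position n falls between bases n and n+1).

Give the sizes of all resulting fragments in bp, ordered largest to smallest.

3840, 1412, 1356, 744 bp

Combined cut positions (sorted): 3840, 5252, 6608.
Linear molecule, 3 cuts → 4 fragments:
  3840 − 0 = 3840 bp
  5252 − 3840 = 1412 bp
  6608 − 5252 = 1356 bp
  7352 − 6608 = 744 bp
Sorted largest to smallest: 3840, 1412, 1356, 744 bp.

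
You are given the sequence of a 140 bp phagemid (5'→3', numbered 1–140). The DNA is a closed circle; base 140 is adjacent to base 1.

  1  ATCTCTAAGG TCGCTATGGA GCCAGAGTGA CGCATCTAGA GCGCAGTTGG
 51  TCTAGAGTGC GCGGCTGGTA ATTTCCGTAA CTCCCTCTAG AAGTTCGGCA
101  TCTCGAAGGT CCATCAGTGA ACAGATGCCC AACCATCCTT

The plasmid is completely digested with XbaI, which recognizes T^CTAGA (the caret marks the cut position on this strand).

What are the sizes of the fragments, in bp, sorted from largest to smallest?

XbaI sites (TCTAGA) start at positions 35, 51, 86.
XbaI cuts after the first base of each site, so after positions 35, 51, 86.
Circular molecule, 3 cuts → 3 fragments:
  36–51 → 16 bp
  52–86 → 35 bp
  87–140 then 1–35 → 54 + 35 = 89 bp
Sorted largest to smallest: 89, 35, 16 bp.

89, 35, 16 bp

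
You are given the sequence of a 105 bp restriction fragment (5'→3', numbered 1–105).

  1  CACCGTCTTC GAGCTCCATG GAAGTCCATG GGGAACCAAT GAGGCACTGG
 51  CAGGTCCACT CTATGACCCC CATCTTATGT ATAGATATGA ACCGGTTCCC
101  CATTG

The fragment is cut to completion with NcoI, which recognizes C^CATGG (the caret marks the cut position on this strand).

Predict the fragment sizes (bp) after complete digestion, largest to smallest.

NcoI sites (CCATGG) start at positions 16, 26.
NcoI cuts after the first base of each site, so after positions 16, 26.
Linear molecule, 2 cuts → 3 fragments:
  1–16 → 16 bp
  17–26 → 10 bp
  27–105 → 79 bp
Sorted largest to smallest: 79, 16, 10 bp.

79, 16, 10 bp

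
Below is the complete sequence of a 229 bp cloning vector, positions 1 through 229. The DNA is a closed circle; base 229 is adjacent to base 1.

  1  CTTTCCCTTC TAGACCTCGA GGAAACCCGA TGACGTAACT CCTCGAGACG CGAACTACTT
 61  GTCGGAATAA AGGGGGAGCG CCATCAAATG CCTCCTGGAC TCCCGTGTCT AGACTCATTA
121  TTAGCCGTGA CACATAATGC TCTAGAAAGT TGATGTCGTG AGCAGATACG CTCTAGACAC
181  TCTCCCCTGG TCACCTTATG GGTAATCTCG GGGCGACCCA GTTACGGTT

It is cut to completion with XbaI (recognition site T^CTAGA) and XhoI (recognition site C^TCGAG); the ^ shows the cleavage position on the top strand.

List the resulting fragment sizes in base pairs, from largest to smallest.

66, 66, 33, 31, 26, 7 bp

XbaI sites (TCTAGA) start at positions 9, 108, 141, 172.
XbaI cuts after the first base of each site, so after positions 9, 108, 141, 172.
XhoI sites (CTCGAG) start at positions 16, 42.
XhoI cuts after the first base of each site, so after positions 16, 42.
Combined cut positions: 9, 16, 42, 108, 141, 172.
Circular molecule, 6 cuts → 6 fragments:
  10–16 → 7 bp
  17–42 → 26 bp
  43–108 → 66 bp
  109–141 → 33 bp
  142–172 → 31 bp
  173–229 then 1–9 → 57 + 9 = 66 bp
Sorted largest to smallest: 66, 66, 33, 31, 26, 7 bp.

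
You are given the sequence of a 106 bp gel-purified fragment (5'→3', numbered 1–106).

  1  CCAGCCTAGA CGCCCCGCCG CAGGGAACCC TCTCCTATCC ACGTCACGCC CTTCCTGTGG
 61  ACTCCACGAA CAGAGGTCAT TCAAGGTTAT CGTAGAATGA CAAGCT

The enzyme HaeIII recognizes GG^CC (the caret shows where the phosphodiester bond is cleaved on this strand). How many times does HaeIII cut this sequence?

0

No occurrence of GGCC is present in the sequence.
HaeIII does not cut: 0 sites.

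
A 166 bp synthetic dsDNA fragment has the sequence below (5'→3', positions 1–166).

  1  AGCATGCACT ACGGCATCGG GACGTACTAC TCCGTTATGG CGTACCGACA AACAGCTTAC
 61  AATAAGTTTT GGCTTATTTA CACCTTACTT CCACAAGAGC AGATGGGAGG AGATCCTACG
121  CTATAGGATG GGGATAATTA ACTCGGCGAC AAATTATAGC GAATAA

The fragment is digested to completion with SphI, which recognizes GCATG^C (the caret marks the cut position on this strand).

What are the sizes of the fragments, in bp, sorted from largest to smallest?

160, 6 bp

The SphI site (GCATGC) starts at position 2.
SphI cuts after base 5 of each site (before the last base), so after position 6.
Linear molecule, 1 cut → 2 fragments:
  1–6 → 6 bp
  7–166 → 160 bp
Sorted largest to smallest: 160, 6 bp.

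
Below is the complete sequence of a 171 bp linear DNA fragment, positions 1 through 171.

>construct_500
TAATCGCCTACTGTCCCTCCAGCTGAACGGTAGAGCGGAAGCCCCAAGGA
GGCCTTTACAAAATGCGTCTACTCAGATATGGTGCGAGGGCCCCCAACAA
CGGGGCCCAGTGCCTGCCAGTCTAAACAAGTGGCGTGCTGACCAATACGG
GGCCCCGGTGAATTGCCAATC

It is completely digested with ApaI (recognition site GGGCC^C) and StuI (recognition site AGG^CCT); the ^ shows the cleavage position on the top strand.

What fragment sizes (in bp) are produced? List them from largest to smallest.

ApaI sites (GGGCCC) start at positions 88, 103, 150.
ApaI cuts after base 5 of each site (before the last base), so after positions 92, 107, 154.
The StuI site (AGGCCT) starts at position 50.
StuI cuts after base 3 of each site, so after position 52.
Combined cut positions: 52, 92, 107, 154.
Linear molecule, 4 cuts → 5 fragments:
  1–52 → 52 bp
  53–92 → 40 bp
  93–107 → 15 bp
  108–154 → 47 bp
  155–171 → 17 bp
Sorted largest to smallest: 52, 47, 40, 17, 15 bp.

52, 47, 40, 17, 15 bp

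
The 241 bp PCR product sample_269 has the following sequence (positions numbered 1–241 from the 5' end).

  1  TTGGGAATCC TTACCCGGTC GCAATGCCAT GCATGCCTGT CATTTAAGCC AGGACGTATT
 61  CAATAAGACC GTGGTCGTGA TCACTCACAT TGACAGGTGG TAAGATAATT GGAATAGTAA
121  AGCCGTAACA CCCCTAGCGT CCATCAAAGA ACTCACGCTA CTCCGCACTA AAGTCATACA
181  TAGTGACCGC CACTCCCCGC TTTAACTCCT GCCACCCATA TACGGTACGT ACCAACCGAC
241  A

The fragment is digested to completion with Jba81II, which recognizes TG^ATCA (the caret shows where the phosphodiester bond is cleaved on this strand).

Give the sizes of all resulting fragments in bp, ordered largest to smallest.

The Jba81II site (TGATCA) starts at position 78.
Jba81II cuts after base 2 of each site, so after position 79.
Linear molecule, 1 cut → 2 fragments:
  1–79 → 79 bp
  80–241 → 162 bp
Sorted largest to smallest: 162, 79 bp.

162, 79 bp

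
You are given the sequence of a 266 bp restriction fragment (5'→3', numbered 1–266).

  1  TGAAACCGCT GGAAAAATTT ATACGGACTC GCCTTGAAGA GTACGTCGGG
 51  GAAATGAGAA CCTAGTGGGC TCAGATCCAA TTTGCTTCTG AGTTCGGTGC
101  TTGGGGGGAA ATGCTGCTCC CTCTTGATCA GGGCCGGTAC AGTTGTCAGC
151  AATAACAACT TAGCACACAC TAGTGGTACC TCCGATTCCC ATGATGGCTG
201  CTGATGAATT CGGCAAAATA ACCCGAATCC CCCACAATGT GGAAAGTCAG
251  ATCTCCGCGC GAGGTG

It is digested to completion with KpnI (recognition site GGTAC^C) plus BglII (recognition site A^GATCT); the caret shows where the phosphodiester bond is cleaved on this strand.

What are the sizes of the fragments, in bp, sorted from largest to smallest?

179, 70, 17 bp

The KpnI site (GGTACC) starts at position 175.
KpnI cuts after base 5 of each site (before the last base), so after position 179.
The BglII site (AGATCT) starts at position 249.
BglII cuts after the first base of each site, so after position 249.
Combined cut positions: 179, 249.
Linear molecule, 2 cuts → 3 fragments:
  1–179 → 179 bp
  180–249 → 70 bp
  250–266 → 17 bp
Sorted largest to smallest: 179, 70, 17 bp.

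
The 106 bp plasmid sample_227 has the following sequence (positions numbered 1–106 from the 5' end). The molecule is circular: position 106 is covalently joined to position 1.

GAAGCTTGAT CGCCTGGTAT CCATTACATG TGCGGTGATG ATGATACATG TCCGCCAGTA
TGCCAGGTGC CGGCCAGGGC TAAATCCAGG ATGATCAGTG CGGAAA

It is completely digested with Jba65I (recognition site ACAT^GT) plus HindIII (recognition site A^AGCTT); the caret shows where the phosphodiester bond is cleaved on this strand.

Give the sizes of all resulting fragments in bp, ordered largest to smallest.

Jba65I sites (ACATGT) start at positions 26, 46.
Jba65I cuts after base 4 of each site, so after positions 29, 49.
The HindIII site (AAGCTT) starts at position 2.
HindIII cuts after the first base of each site, so after position 2.
Combined cut positions: 2, 29, 49.
Circular molecule, 3 cuts → 3 fragments:
  3–29 → 27 bp
  30–49 → 20 bp
  50–106 then 1–2 → 57 + 2 = 59 bp
Sorted largest to smallest: 59, 27, 20 bp.

59, 27, 20 bp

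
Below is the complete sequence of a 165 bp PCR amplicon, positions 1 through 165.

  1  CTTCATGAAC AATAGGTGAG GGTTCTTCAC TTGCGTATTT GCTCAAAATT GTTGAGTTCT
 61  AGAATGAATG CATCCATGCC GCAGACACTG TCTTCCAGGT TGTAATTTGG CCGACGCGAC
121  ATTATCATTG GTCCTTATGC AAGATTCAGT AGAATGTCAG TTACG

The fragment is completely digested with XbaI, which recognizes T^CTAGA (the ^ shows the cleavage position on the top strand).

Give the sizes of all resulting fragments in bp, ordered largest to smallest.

107, 58 bp

The XbaI site (TCTAGA) starts at position 58.
XbaI cuts after the first base of each site, so after position 58.
Linear molecule, 1 cut → 2 fragments:
  1–58 → 58 bp
  59–165 → 107 bp
Sorted largest to smallest: 107, 58 bp.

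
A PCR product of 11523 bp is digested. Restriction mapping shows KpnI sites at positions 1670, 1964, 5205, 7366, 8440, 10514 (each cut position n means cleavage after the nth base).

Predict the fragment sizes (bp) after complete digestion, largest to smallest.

3241, 2161, 2074, 1670, 1074, 1009, 294 bp

Linear molecule, 6 cuts → 7 fragments:
  1670 − 0 = 1670 bp
  1964 − 1670 = 294 bp
  5205 − 1964 = 3241 bp
  7366 − 5205 = 2161 bp
  8440 − 7366 = 1074 bp
  10514 − 8440 = 2074 bp
  11523 − 10514 = 1009 bp
Sorted largest to smallest: 3241, 2161, 2074, 1670, 1074, 1009, 294 bp.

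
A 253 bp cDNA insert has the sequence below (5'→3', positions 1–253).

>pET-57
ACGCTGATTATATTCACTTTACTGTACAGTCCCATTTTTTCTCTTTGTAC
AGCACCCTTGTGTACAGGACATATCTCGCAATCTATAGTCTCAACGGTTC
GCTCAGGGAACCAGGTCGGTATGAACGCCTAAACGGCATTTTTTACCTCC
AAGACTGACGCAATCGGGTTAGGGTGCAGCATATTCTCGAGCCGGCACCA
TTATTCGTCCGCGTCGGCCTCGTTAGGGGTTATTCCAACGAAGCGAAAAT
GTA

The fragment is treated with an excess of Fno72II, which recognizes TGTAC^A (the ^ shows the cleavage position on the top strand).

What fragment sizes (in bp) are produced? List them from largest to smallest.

Fno72II sites (TGTACA) start at positions 23, 46, 61.
Fno72II cuts after base 5 of each site (before the last base), so after positions 27, 50, 65.
Linear molecule, 3 cuts → 4 fragments:
  1–27 → 27 bp
  28–50 → 23 bp
  51–65 → 15 bp
  66–253 → 188 bp
Sorted largest to smallest: 188, 27, 23, 15 bp.

188, 27, 23, 15 bp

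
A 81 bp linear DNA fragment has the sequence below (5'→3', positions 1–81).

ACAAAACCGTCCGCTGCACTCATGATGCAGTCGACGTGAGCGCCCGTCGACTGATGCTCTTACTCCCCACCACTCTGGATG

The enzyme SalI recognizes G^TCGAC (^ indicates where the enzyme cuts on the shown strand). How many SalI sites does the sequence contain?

GTCGAC occurs starting at positions 30, 46.
SalI cuts at 2 sites.

2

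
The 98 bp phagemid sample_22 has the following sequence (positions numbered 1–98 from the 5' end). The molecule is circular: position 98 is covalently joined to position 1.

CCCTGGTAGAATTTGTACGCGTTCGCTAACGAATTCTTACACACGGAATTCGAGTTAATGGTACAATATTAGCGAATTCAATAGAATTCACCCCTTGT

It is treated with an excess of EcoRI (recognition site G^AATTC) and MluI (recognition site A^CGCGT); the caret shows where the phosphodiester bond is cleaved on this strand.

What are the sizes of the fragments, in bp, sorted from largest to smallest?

31, 28, 15, 14, 10 bp

EcoRI sites (GAATTC) start at positions 31, 46, 74, 84.
EcoRI cuts after the first base of each site, so after positions 31, 46, 74, 84.
The MluI site (ACGCGT) starts at position 17.
MluI cuts after the first base of each site, so after position 17.
Combined cut positions: 17, 31, 46, 74, 84.
Circular molecule, 5 cuts → 5 fragments:
  18–31 → 14 bp
  32–46 → 15 bp
  47–74 → 28 bp
  75–84 → 10 bp
  85–98 then 1–17 → 14 + 17 = 31 bp
Sorted largest to smallest: 31, 28, 15, 14, 10 bp.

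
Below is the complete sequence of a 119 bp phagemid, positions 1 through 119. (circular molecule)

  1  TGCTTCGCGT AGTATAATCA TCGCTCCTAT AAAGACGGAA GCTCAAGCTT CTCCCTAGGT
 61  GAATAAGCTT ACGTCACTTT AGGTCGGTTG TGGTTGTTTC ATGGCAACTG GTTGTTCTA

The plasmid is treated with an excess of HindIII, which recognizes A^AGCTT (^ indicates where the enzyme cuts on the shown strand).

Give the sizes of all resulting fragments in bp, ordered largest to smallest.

HindIII sites (AAGCTT) start at positions 45, 65.
HindIII cuts after the first base of each site, so after positions 45, 65.
Circular molecule, 2 cuts → 2 fragments:
  46–65 → 20 bp
  66–119 then 1–45 → 54 + 45 = 99 bp
Sorted largest to smallest: 99, 20 bp.

99, 20 bp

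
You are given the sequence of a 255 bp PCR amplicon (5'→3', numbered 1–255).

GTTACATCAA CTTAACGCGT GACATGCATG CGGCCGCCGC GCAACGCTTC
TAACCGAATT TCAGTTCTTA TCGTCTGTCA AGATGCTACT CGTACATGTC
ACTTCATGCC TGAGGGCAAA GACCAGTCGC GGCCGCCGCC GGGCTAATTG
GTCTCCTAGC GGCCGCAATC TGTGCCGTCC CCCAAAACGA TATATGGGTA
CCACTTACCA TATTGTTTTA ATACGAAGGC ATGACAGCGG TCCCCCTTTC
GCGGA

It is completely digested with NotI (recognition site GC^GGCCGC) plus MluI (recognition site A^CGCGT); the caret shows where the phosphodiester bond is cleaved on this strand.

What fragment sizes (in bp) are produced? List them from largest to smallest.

NotI sites (GCGGCCGC) start at positions 30, 129, 159.
NotI cuts after base 2 of each site, so after positions 31, 130, 160.
The MluI site (ACGCGT) starts at position 15.
MluI cuts after the first base of each site, so after position 15.
Combined cut positions: 15, 31, 130, 160.
Linear molecule, 4 cuts → 5 fragments:
  1–15 → 15 bp
  16–31 → 16 bp
  32–130 → 99 bp
  131–160 → 30 bp
  161–255 → 95 bp
Sorted largest to smallest: 99, 95, 30, 16, 15 bp.

99, 95, 30, 16, 15 bp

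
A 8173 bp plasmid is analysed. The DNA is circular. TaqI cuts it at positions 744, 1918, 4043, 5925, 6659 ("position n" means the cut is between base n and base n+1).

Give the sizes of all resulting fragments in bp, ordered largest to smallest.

Circular molecule, 5 cuts → 5 fragments:
  1918 − 744 = 1174 bp
  4043 − 1918 = 2125 bp
  5925 − 4043 = 1882 bp
  6659 − 5925 = 734 bp
  wrap: 8173 − 6659 + 744 = 2258 bp
Sorted largest to smallest: 2258, 2125, 1882, 1174, 734 bp.

2258, 2125, 1882, 1174, 734 bp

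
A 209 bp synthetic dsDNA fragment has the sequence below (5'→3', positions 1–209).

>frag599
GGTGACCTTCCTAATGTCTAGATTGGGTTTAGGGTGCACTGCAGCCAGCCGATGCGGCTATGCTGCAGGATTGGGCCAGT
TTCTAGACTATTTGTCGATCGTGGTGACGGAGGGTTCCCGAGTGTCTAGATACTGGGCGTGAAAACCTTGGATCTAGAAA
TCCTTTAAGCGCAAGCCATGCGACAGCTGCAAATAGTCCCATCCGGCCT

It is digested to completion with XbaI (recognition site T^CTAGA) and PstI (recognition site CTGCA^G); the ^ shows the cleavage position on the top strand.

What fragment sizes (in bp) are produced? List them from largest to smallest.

56, 43, 28, 26, 24, 17, 15 bp

XbaI sites (TCTAGA) start at positions 17, 82, 125, 153.
XbaI cuts after the first base of each site, so after positions 17, 82, 125, 153.
PstI sites (CTGCAG) start at positions 39, 63.
PstI cuts after base 5 of each site (before the last base), so after positions 43, 67.
Combined cut positions: 17, 43, 67, 82, 125, 153.
Linear molecule, 6 cuts → 7 fragments:
  1–17 → 17 bp
  18–43 → 26 bp
  44–67 → 24 bp
  68–82 → 15 bp
  83–125 → 43 bp
  126–153 → 28 bp
  154–209 → 56 bp
Sorted largest to smallest: 56, 43, 28, 26, 24, 17, 15 bp.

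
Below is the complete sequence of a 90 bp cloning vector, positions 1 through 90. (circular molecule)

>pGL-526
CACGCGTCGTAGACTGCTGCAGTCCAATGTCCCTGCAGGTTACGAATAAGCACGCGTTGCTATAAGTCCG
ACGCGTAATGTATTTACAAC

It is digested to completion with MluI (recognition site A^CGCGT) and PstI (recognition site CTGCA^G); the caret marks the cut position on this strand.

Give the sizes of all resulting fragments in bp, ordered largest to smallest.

MluI sites (ACGCGT) start at positions 2, 52, 71.
MluI cuts after the first base of each site, so after positions 2, 52, 71.
PstI sites (CTGCAG) start at positions 17, 33.
PstI cuts after base 5 of each site (before the last base), so after positions 21, 37.
Combined cut positions: 2, 21, 37, 52, 71.
Circular molecule, 5 cuts → 5 fragments:
  3–21 → 19 bp
  22–37 → 16 bp
  38–52 → 15 bp
  53–71 → 19 bp
  72–90 then 1–2 → 19 + 2 = 21 bp
Sorted largest to smallest: 21, 19, 19, 16, 15 bp.

21, 19, 19, 16, 15 bp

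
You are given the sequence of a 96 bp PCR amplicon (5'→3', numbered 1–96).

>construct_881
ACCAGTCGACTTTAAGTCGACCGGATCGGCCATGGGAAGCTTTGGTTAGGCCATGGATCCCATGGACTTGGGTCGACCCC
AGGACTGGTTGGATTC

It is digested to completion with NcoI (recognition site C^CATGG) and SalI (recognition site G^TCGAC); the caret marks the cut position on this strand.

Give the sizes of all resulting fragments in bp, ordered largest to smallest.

24, 21, 14, 12, 11, 9, 5 bp

NcoI sites (CCATGG) start at positions 30, 51, 60.
NcoI cuts after the first base of each site, so after positions 30, 51, 60.
SalI sites (GTCGAC) start at positions 5, 16, 72.
SalI cuts after the first base of each site, so after positions 5, 16, 72.
Combined cut positions: 5, 16, 30, 51, 60, 72.
Linear molecule, 6 cuts → 7 fragments:
  1–5 → 5 bp
  6–16 → 11 bp
  17–30 → 14 bp
  31–51 → 21 bp
  52–60 → 9 bp
  61–72 → 12 bp
  73–96 → 24 bp
Sorted largest to smallest: 24, 21, 14, 12, 11, 9, 5 bp.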